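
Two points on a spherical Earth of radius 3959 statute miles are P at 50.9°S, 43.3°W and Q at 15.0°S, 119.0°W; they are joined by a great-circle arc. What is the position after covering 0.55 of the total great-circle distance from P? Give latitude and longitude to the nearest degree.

Write both endpoints as unit vectors p₁, p₂ with components (cos φ cos λ, cos φ sin λ, sin φ).
The central angle between the endpoints is δ = arccos(p₁·p₂) ≈ 1.212 rad (69.4°).
Interpolate at f = 0.55 with slerp weights a = sin((1−f)δ)/sin δ ≈ 0.554, b = sin(fδ)/sin δ ≈ 0.660.
p = a·p₁ + b·p₂ ≈ (-0.055, -0.797, -0.601); φ = arcsin(p_z) ≈ -36.93°, λ = atan2(p_y, p_x) ≈ -93.94°.

≈ 37°S, 94°W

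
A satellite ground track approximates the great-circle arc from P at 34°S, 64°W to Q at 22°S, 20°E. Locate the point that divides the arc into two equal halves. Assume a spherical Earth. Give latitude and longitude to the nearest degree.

≈ 36°S, 19°W

Convert each endpoint to a unit vector on the sphere (x = cos φ cos λ, y = cos φ sin λ, z = sin φ).
The central angle between the endpoints is δ = arccos(p₁·p₂) ≈ 1.277 rad (73.2°).
Interpolate at f = 1/2 with slerp weights a = sin((1−f)δ)/sin δ ≈ 0.623, b = sin(fδ)/sin δ ≈ 0.623.
p = a·p₁ + b·p₂ ≈ (0.769, -0.266, -0.581); φ = arcsin(p_z) ≈ -35.55°, λ = atan2(p_y, p_x) ≈ -19.12°.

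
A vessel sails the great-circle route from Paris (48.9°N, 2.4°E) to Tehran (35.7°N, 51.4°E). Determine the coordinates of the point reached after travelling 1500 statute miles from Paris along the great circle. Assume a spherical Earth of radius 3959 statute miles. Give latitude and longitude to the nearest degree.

Write both endpoints as unit vectors p₁, p₂ with components (cos φ cos λ, cos φ sin λ, sin φ).
The central angle between the endpoints is δ = arccos(p₁·p₂) ≈ 0.660 rad (37.8°). The total great-circle distance is δ·R ≈ 0.660 × 3959 ≈ 2613 mi, so the target fraction is f = 1500/2613 ≈ 0.574.
Interpolate at f ≈ 0.574 with slerp weights a = sin((1−f)δ)/sin δ ≈ 0.453, b = sin(fδ)/sin δ ≈ 0.603.
p = a·p₁ + b·p₂ ≈ (0.603, 0.395, 0.693); φ = arcsin(p_z) ≈ 43.87°, λ = atan2(p_y, p_x) ≈ 33.25°.

≈ 44°N, 33°E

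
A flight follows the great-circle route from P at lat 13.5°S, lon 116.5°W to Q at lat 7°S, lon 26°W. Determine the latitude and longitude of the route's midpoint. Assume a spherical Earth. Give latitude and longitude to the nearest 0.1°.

Convert each endpoint to a unit vector on the sphere (x = cos φ cos λ, y = cos φ sin λ, z = sin φ).
The central angle between the endpoints is δ = arccos(p₁·p₂) ≈ 1.551 rad (88.9°).
Interpolate at f = 1/2 with slerp weights a = sin((1−f)δ)/sin δ ≈ 0.700, b = sin(fδ)/sin δ ≈ 0.700.
p = a·p₁ + b·p₂ ≈ (0.321, -0.914, -0.249); φ = arcsin(p_z) ≈ -14.40°, λ = atan2(p_y, p_x) ≈ -70.66°.

≈ lat 14.4°S, lon 70.7°W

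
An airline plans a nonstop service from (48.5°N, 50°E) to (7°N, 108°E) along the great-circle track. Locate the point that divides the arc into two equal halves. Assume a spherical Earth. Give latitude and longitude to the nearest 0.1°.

Write both endpoints as unit vectors p₁, p₂ with components (cos φ cos λ, cos φ sin λ, sin φ).
The central angle between the endpoints is δ = arccos(p₁·p₂) ≈ 1.115 rad (63.9°).
Interpolate at f = 1/2 with slerp weights a = sin((1−f)δ)/sin δ ≈ 0.589, b = sin(fδ)/sin δ ≈ 0.589.
p = a·p₁ + b·p₂ ≈ (0.070, 0.855, 0.513); φ = arcsin(p_z) ≈ 30.88°, λ = atan2(p_y, p_x) ≈ 85.31°.

≈ (30.9°N, 85.3°E)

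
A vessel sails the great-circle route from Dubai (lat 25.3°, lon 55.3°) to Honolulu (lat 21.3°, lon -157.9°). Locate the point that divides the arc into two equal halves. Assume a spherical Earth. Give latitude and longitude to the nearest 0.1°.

≈ lat 56.4°, lon 131.6°

Write both endpoints as unit vectors p₁, p₂ with components (cos φ cos λ, cos φ sin λ, sin φ).
The central angle between the endpoints is δ = arccos(p₁·p₂) ≈ 2.153 rad (123.3°).
Interpolate at f = 1/2 with slerp weights a = sin((1−f)δ)/sin δ ≈ 1.054, b = sin(fδ)/sin δ ≈ 1.054.
p = a·p₁ + b·p₂ ≈ (-0.367, 0.414, 0.833); φ = arcsin(p_z) ≈ 56.41°, λ = atan2(p_y, p_x) ≈ 131.59°.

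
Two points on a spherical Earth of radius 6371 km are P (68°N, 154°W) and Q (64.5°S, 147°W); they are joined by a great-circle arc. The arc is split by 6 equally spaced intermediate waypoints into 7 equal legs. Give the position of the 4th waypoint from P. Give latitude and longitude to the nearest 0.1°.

Write both endpoints as unit vectors p₁, p₂ with components (cos φ cos λ, cos φ sin λ, sin φ).
The central angle between the endpoints is δ = arccos(p₁·p₂) ≈ 2.314 rad (132.6°).
Interpolate at f = 4/7 with slerp weights a = sin((1−f)δ)/sin δ ≈ 1.137, b = sin(fδ)/sin δ ≈ 1.317.
p = a·p₁ + b·p₂ ≈ (-0.858, -0.495, -0.134); φ = arcsin(p_z) ≈ -7.71°, λ = atan2(p_y, p_x) ≈ -150.00°.

≈ (7.7°S, 150.0°W)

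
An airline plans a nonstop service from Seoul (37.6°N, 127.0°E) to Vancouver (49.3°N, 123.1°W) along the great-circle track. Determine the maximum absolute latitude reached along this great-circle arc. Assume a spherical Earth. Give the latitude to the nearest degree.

The great circle lies in the plane with unit normal n̂ = (p₁ × p₂)/|p₁ × p₂|.
Here n̂_z ≈ +0.507; the vertex latitude is φ_max = arccos|n̂_z| ≈ 59.5°.
Check via Clairaut: cos φ_max = |cos φ₁| · sin C = cos(37.6°)·sin(39.8°) ≈ 0.507, again giving ≈ 59.5°.

≈ 60°N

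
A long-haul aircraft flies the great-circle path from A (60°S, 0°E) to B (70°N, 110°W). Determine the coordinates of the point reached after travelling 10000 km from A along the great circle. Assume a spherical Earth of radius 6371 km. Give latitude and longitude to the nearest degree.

From cos δ = sin φ₁ sin φ₂ + cos φ₁ cos φ₂ cos Δλ, the central angle is δ ≈ 2.631 rad (150.7°). The total great-circle distance is δ·R ≈ 2.631 × 6371 ≈ 16760 km, so the target fraction is f = 10000/16760 ≈ 0.597.
Interpolate at f ≈ 0.597 with slerp weights a = sin((1−f)δ)/sin δ ≈ 1.785, b = sin(fδ)/sin δ ≈ 2.045.
p = a·p₁ + b·p₂ ≈ (0.653, -0.657, 0.376); φ = arcsin(p_z) ≈ 22.07°, λ = atan2(p_y, p_x) ≈ -45.17°.

≈ (22°N, 45°W)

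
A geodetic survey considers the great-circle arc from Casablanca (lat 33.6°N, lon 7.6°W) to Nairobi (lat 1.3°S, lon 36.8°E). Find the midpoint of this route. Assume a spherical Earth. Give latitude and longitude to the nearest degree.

≈ lat 17°N, lon 17°E

Write both endpoints as unit vectors p₁, p₂ with components (cos φ cos λ, cos φ sin λ, sin φ).
The central angle between the endpoints is δ = arccos(p₁·p₂) ≈ 0.949 rad (54.4°).
Interpolate at f = 1/2 with slerp weights a = sin((1−f)δ)/sin δ ≈ 0.562, b = sin(fδ)/sin δ ≈ 0.562.
p = a·p₁ + b·p₂ ≈ (0.914, 0.275, 0.298); φ = arcsin(p_z) ≈ 17.36°, λ = atan2(p_y, p_x) ≈ 16.73°.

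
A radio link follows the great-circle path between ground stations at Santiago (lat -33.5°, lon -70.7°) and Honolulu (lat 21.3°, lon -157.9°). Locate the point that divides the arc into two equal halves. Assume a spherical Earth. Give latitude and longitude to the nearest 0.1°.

≈ lat -8.4°, lon -117.3°

Write both endpoints as unit vectors p₁, p₂ with components (cos φ cos λ, cos φ sin λ, sin φ).
The central angle between the endpoints is δ = arccos(p₁·p₂) ≈ 1.734 rad (99.4°).
Interpolate at f = 1/2 with slerp weights a = sin((1−f)δ)/sin δ ≈ 0.773, b = sin(fδ)/sin δ ≈ 0.773.
p = a·p₁ + b·p₂ ≈ (-0.454, -0.879, -0.146); φ = arcsin(p_z) ≈ -8.38°, λ = atan2(p_y, p_x) ≈ -117.32°.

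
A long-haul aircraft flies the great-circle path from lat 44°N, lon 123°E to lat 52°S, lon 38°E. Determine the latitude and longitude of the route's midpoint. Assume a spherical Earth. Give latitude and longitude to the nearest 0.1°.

From cos δ = sin φ₁ sin φ₂ + cos φ₁ cos φ₂ cos Δλ, the central angle is δ ≈ 2.105 rad (120.6°).
Interpolate at f = 1/2 with slerp weights a = sin((1−f)δ)/sin δ ≈ 1.009, b = sin(fδ)/sin δ ≈ 1.009.
p = a·p₁ + b·p₂ ≈ (0.094, 0.991, -0.094); φ = arcsin(p_z) ≈ -5.40°, λ = atan2(p_y, p_x) ≈ 84.57°.

≈ lat 5.4°S, lon 84.6°E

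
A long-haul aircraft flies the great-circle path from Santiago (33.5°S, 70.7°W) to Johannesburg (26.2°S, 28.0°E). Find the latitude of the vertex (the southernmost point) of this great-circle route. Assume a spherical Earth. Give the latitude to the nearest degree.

≈ 42°S

The great circle lies in the plane with unit normal n̂ = (p₁ × p₂)/|p₁ × p₂|.
Here n̂_z ≈ +0.746; the vertex latitude is φ_max = arccos|n̂_z| ≈ 41.8°.
Check via Clairaut: cos φ_max = |cos φ₁| · sin C = cos(33.5°)·sin(116.5°) ≈ 0.746, again giving ≈ 41.8°.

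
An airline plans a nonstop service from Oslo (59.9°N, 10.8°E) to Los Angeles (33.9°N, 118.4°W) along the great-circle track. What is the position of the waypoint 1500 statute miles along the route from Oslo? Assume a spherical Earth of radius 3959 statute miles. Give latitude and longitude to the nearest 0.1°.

≈ (70.6°N, 36.5°W)

Write both endpoints as unit vectors p₁, p₂ with components (cos φ cos λ, cos φ sin λ, sin φ).
The central angle between the endpoints is δ = arccos(p₁·p₂) ≈ 1.350 rad (77.3°). The total great-circle distance is δ·R ≈ 1.350 × 3959 ≈ 5343 mi, so the target fraction is f = 1500/5343 ≈ 0.281.
Interpolate at f ≈ 0.281 with slerp weights a = sin((1−f)δ)/sin δ ≈ 0.846, b = sin(fδ)/sin δ ≈ 0.379.
p = a·p₁ + b·p₂ ≈ (0.267, -0.197, 0.943); φ = arcsin(p_z) ≈ 70.61°, λ = atan2(p_y, p_x) ≈ -36.46°.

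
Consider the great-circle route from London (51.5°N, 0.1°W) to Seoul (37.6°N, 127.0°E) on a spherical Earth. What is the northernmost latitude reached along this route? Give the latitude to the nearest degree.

The great circle lies in the plane with unit normal n̂ = (p₁ × p₂)/|p₁ × p₂|.
Here n̂_z ≈ +0.400; the vertex latitude is φ_max = arccos|n̂_z| ≈ 66.4°.
Check via Clairaut: cos φ_max = |cos φ₁| · sin C = cos(51.5°)·sin(40.0°) ≈ 0.400, again giving ≈ 66.4°.

≈ 66°N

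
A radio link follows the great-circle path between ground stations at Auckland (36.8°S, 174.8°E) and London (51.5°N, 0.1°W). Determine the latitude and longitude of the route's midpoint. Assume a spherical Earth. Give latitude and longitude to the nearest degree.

The haversine formula gives a central angle δ ≈ 2.877 rad (164.9°) between the endpoints.
Interpolate at f = 1/2 with slerp weights a = sin((1−f)δ)/sin δ ≈ 3.796, b = sin(fδ)/sin δ ≈ 3.796.
p = a·p₁ + b·p₂ ≈ (-0.664, 0.271, 0.697); φ = arcsin(p_z) ≈ 44.17°, λ = atan2(p_y, p_x) ≈ 157.77°.

≈ (44°N, 158°E)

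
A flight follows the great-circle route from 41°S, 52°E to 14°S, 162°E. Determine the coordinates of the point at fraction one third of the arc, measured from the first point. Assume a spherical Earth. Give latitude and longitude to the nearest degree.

From cos δ = sin φ₁ sin φ₂ + cos φ₁ cos φ₂ cos Δλ, the central angle is δ ≈ 1.663 rad (95.3°).
Interpolate at f = 1/3 with slerp weights a = sin((1−f)δ)/sin δ ≈ 0.899, b = sin(fδ)/sin δ ≈ 0.529.
p = a·p₁ + b·p₂ ≈ (-0.070, 0.693, -0.718); φ = arcsin(p_z) ≈ -45.85°, λ = atan2(p_y, p_x) ≈ 95.78°.

≈ 46°S, 96°E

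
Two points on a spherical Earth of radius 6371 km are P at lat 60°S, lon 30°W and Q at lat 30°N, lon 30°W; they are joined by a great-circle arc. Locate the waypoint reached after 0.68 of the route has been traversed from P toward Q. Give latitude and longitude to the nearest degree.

≈ lat 1°N, lon 30°W

From cos δ = sin φ₁ sin φ₂ + cos φ₁ cos φ₂ cos Δλ, the central angle is δ ≈ 1.571 rad (90.0°).
Interpolate at f = 0.68 with slerp weights a = sin((1−f)δ)/sin δ ≈ 0.482, b = sin(fδ)/sin δ ≈ 0.876.
p = a·p₁ + b·p₂ ≈ (0.866, -0.500, 0.021); φ = arcsin(p_z) ≈ 1.20°, λ = atan2(p_y, p_x) ≈ -30.00°.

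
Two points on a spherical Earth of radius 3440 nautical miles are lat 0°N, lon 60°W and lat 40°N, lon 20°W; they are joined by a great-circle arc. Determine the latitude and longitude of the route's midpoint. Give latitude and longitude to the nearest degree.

≈ lat 21°N, lon 43°W

The haversine formula gives a central angle δ ≈ 0.944 rad (54.1°) between the endpoints.
Interpolate at f = 1/2 with slerp weights a = sin((1−f)δ)/sin δ ≈ 0.561, b = sin(fδ)/sin δ ≈ 0.561.
p = a·p₁ + b·p₂ ≈ (0.685, -0.633, 0.361); φ = arcsin(p_z) ≈ 21.15°, λ = atan2(p_y, p_x) ≈ -42.76°.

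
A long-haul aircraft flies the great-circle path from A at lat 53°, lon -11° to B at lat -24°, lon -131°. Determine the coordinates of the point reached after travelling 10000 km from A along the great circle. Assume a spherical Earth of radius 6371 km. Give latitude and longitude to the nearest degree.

≈ lat 5°, lon -108°

Write both endpoints as unit vectors p₁, p₂ with components (cos φ cos λ, cos φ sin λ, sin φ).
The central angle between the endpoints is δ = arccos(p₁·p₂) ≈ 2.214 rad (126.9°). The total great-circle distance is δ·R ≈ 2.214 × 6371 ≈ 14105 km, so the target fraction is f = 10000/14105 ≈ 0.709.
Interpolate at f ≈ 0.709 with slerp weights a = sin((1−f)δ)/sin δ ≈ 0.751, b = sin(fδ)/sin δ ≈ 1.250.
p = a·p₁ + b·p₂ ≈ (-0.306, -0.948, 0.091); φ = arcsin(p_z) ≈ 5.23°, λ = atan2(p_y, p_x) ≈ -107.87°.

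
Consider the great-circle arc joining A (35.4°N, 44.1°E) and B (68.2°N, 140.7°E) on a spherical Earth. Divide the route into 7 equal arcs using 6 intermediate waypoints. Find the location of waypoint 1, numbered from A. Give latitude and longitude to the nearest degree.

Convert each endpoint to a unit vector on the sphere (x = cos φ cos λ, y = cos φ sin λ, z = sin φ).
The central angle between the endpoints is δ = arccos(p₁·p₂) ≈ 1.044 rad (59.8°).
Interpolate at f = 1/7 with slerp weights a = sin((1−f)δ)/sin δ ≈ 0.902, b = sin(fδ)/sin δ ≈ 0.172.
p = a·p₁ + b·p₂ ≈ (0.479, 0.552, 0.682); φ = arcsin(p_z) ≈ 43.03°, λ = atan2(p_y, p_x) ≈ 49.08°.

≈ (43°N, 49°E)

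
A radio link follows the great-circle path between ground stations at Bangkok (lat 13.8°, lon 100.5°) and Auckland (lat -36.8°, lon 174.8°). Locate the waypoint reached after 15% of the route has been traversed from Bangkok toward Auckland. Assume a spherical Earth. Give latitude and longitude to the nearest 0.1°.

≈ lat 5.4°, lon 110.5°

Convert each endpoint to a unit vector on the sphere (x = cos φ cos λ, y = cos φ sin λ, z = sin φ).
The central angle between the endpoints is δ = arccos(p₁·p₂) ≈ 1.503 rad (86.1°).
Interpolate at f = 0.15 with slerp weights a = sin((1−f)δ)/sin δ ≈ 0.960, b = sin(fδ)/sin δ ≈ 0.224.
p = a·p₁ + b·p₂ ≈ (-0.349, 0.933, 0.095); φ = arcsin(p_z) ≈ 5.43°, λ = atan2(p_y, p_x) ≈ 110.49°.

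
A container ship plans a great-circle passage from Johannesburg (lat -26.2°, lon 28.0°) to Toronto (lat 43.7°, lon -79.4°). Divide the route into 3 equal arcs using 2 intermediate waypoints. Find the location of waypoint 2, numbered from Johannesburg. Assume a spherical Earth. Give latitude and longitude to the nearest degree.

≈ lat 27°, lon -34°

Write both endpoints as unit vectors p₁, p₂ with components (cos φ cos λ, cos φ sin λ, sin φ).
The central angle between the endpoints is δ = arccos(p₁·p₂) ≈ 2.093 rad (119.9°).
Interpolate at f = 2/3 with slerp weights a = sin((1−f)δ)/sin δ ≈ 0.741, b = sin(fδ)/sin δ ≈ 1.136.
p = a·p₁ + b·p₂ ≈ (0.738, -0.495, 0.458); φ = arcsin(p_z) ≈ 27.24°, λ = atan2(p_y, p_x) ≈ -33.84°.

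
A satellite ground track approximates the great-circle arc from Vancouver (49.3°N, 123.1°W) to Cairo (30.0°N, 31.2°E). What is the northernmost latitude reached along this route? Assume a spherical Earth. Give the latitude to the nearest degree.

≈ 76°N

The great circle lies in the plane with unit normal n̂ = (p₁ × p₂)/|p₁ × p₂|.
Here n̂_z ≈ +0.247; the vertex latitude is φ_max = arccos|n̂_z| ≈ 75.7°.
Check via Clairaut: cos φ_max = |cos φ₁| · sin C = cos(49.3°)·sin(22.3°) ≈ 0.247, again giving ≈ 75.7°.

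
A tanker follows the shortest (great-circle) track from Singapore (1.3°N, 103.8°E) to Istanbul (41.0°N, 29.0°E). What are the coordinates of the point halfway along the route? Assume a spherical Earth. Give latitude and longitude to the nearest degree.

≈ (26°N, 72°E)

Convert each endpoint to a unit vector on the sphere (x = cos φ cos λ, y = cos φ sin λ, z = sin φ).
The central angle between the endpoints is δ = arccos(p₁·p₂) ≈ 1.356 rad (77.7°).
Interpolate at f = 1/2 with slerp weights a = sin((1−f)δ)/sin δ ≈ 0.642, b = sin(fδ)/sin δ ≈ 0.642.
p = a·p₁ + b·p₂ ≈ (0.271, 0.858, 0.436); φ = arcsin(p_z) ≈ 25.84°, λ = atan2(p_y, p_x) ≈ 72.49°.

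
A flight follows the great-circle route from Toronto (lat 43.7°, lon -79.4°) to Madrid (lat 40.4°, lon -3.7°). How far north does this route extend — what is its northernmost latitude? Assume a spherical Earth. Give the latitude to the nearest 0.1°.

≈ 48.9°

The great circle lies in the plane with unit normal n̂ = (p₁ × p₂)/|p₁ × p₂|.
Here n̂_z ≈ +0.657; the vertex latitude is φ_max = arccos|n̂_z| ≈ 48.9°.
Check via Clairaut: cos φ_max = |cos φ₁| · sin C = cos(43.7°)·sin(65.4°) ≈ 0.657, again giving ≈ 48.9°.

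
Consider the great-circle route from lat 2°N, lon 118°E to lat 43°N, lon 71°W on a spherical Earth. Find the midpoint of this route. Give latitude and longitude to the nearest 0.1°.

≈ lat 67.3°N, lon 140.4°E

From cos δ = sin φ₁ sin φ₂ + cos φ₁ cos φ₂ cos Δλ, the central angle is δ ≈ 2.344 rad (134.3°).
Interpolate at f = 1/2 with slerp weights a = sin((1−f)δ)/sin δ ≈ 1.287, b = sin(fδ)/sin δ ≈ 1.287.
p = a·p₁ + b·p₂ ≈ (-0.297, 0.246, 0.923); φ = arcsin(p_z) ≈ 67.31°, λ = atan2(p_y, p_x) ≈ 140.44°.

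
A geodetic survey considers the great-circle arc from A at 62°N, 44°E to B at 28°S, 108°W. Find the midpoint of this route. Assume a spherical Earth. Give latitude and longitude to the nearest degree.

Convert each endpoint to a unit vector on the sphere (x = cos φ cos λ, y = cos φ sin λ, z = sin φ).
The central angle between the endpoints is δ = arccos(p₁·p₂) ≈ 2.466 rad (141.3°).
Interpolate at f = 1/2 with slerp weights a = sin((1−f)δ)/sin δ ≈ 1.509, b = sin(fδ)/sin δ ≈ 1.509.
p = a·p₁ + b·p₂ ≈ (0.098, -0.775, 0.624); φ = arcsin(p_z) ≈ 38.61°, λ = atan2(p_y, p_x) ≈ -82.80°.

≈ 39°N, 83°W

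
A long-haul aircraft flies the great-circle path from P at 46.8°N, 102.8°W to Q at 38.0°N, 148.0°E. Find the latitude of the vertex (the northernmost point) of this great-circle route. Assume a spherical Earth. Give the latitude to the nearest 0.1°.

≈ 58.0°N

The great circle lies in the plane with unit normal n̂ = (p₁ × p₂)/|p₁ × p₂|.
Here n̂_z ≈ -0.529; the vertex latitude is φ_max = arccos|n̂_z| ≈ 58.0°.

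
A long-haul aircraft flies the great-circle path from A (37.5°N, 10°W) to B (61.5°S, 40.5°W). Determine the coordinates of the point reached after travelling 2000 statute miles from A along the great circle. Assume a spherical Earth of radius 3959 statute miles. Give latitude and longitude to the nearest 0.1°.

≈ (9.2°N, 17.0°W)

Convert each endpoint to a unit vector on the sphere (x = cos φ cos λ, y = cos φ sin λ, z = sin φ).
The central angle between the endpoints is δ = arccos(p₁·p₂) ≈ 1.781 rad (102.1°). The total great-circle distance is δ·R ≈ 1.781 × 3959 ≈ 7052 mi, so the target fraction is f = 2000/7052 ≈ 0.284.
Interpolate at f ≈ 0.284 with slerp weights a = sin((1−f)δ)/sin δ ≈ 0.978, b = sin(fδ)/sin δ ≈ 0.495.
p = a·p₁ + b·p₂ ≈ (0.944, -0.288, 0.161); φ = arcsin(p_z) ≈ 9.25°, λ = atan2(p_y, p_x) ≈ -16.97°.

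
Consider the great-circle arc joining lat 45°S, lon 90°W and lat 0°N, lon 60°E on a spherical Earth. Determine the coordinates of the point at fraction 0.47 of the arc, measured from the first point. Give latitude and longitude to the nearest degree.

The haversine formula gives a central angle δ ≈ 2.230 rad (127.8°) between the endpoints.
Interpolate at f = 0.47 with slerp weights a = sin((1−f)δ)/sin δ ≈ 1.170, b = sin(fδ)/sin δ ≈ 1.096.
p = a·p₁ + b·p₂ ≈ (0.548, 0.122, -0.828); φ = arcsin(p_z) ≈ -55.85°, λ = atan2(p_y, p_x) ≈ 12.50°.

≈ lat 56°S, lon 13°E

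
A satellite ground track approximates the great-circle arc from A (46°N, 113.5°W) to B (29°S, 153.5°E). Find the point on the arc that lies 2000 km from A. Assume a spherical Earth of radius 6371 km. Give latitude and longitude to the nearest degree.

≈ (38°N, 135°W)

Write both endpoints as unit vectors p₁, p₂ with components (cos φ cos λ, cos φ sin λ, sin φ).
The central angle between the endpoints is δ = arccos(p₁·p₂) ≈ 1.961 rad (112.4°). The total great-circle distance is δ·R ≈ 1.961 × 6371 ≈ 12495 km, so the target fraction is f = 2000/12495 ≈ 0.160.
Interpolate at f ≈ 0.160 with slerp weights a = sin((1−f)δ)/sin δ ≈ 1.078, b = sin(fδ)/sin δ ≈ 0.334.
p = a·p₁ + b·p₂ ≈ (-0.560, -0.557, 0.614); φ = arcsin(p_z) ≈ 37.86°, λ = atan2(p_y, p_x) ≈ -135.18°.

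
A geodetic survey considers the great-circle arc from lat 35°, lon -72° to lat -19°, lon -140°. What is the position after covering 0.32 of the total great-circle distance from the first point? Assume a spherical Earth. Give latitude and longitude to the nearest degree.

≈ lat 20°, lon -97°

Write both endpoints as unit vectors p₁, p₂ with components (cos φ cos λ, cos φ sin λ, sin φ).
The central angle between the endpoints is δ = arccos(p₁·p₂) ≈ 1.467 rad (84.1°).
Interpolate at f = 0.32 with slerp weights a = sin((1−f)δ)/sin δ ≈ 0.845, b = sin(fδ)/sin δ ≈ 0.455.
p = a·p₁ + b·p₂ ≈ (-0.116, -0.935, 0.336); φ = arcsin(p_z) ≈ 19.66°, λ = atan2(p_y, p_x) ≈ -97.05°.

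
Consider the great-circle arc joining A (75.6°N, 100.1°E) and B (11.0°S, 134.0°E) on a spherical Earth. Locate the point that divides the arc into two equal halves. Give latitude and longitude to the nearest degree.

The haversine formula gives a central angle δ ≈ 1.553 rad (89.0°) between the endpoints.
Interpolate at f = 1/2 with slerp weights a = sin((1−f)δ)/sin δ ≈ 0.701, b = sin(fδ)/sin δ ≈ 0.701.
p = a·p₁ + b·p₂ ≈ (-0.509, 0.667, 0.545); φ = arcsin(p_z) ≈ 33.03°, λ = atan2(p_y, p_x) ≈ 127.34°.

≈ (33°N, 127°E)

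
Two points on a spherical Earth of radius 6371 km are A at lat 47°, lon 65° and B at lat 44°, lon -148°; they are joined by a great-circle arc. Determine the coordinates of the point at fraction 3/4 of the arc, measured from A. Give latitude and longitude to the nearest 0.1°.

≈ lat 62.7°, lon -165.0°

Write both endpoints as unit vectors p₁, p₂ with components (cos φ cos λ, cos φ sin λ, sin φ).
The central angle between the endpoints is δ = arccos(p₁·p₂) ≈ 1.474 rad (84.5°).
Interpolate at f = 3/4 with slerp weights a = sin((1−f)δ)/sin δ ≈ 0.362, b = sin(fδ)/sin δ ≈ 0.898.
p = a·p₁ + b·p₂ ≈ (-0.443, -0.119, 0.888); φ = arcsin(p_z) ≈ 62.68°, λ = atan2(p_y, p_x) ≈ -165.03°.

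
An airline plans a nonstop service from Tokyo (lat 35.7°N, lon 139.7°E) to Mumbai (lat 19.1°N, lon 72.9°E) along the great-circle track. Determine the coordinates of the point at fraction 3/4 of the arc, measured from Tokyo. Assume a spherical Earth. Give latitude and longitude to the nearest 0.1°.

Convert each endpoint to a unit vector on the sphere (x = cos φ cos λ, y = cos φ sin λ, z = sin φ).
The central angle between the endpoints is δ = arccos(p₁·p₂) ≈ 1.055 rad (60.4°).
Interpolate at f = 3/4 with slerp weights a = sin((1−f)δ)/sin δ ≈ 0.300, b = sin(fδ)/sin δ ≈ 0.818.
p = a·p₁ + b·p₂ ≈ (0.042, 0.896, 0.442); φ = arcsin(p_z) ≈ 26.26°, λ = atan2(p_y, p_x) ≈ 87.34°.

≈ lat 26.3°N, lon 87.3°E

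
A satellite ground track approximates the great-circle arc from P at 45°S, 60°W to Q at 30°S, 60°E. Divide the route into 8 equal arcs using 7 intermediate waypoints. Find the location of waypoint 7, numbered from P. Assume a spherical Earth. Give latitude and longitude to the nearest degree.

Convert each endpoint to a unit vector on the sphere (x = cos φ cos λ, y = cos φ sin λ, z = sin φ).
The central angle between the endpoints is δ = arccos(p₁·p₂) ≈ 1.523 rad (87.3°).
Interpolate at f = 7/8 with slerp weights a = sin((1−f)δ)/sin δ ≈ 0.189, b = sin(fδ)/sin δ ≈ 0.973.
p = a·p₁ + b·p₂ ≈ (0.488, 0.614, -0.620); φ = arcsin(p_z) ≈ -38.35°, λ = atan2(p_y, p_x) ≈ 51.49°.

≈ 38°S, 51°E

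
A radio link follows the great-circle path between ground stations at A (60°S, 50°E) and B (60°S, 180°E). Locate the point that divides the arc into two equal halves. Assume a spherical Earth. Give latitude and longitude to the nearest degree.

≈ (76°S, 115°E)

Convert each endpoint to a unit vector on the sphere (x = cos φ cos λ, y = cos φ sin λ, z = sin φ).
The central angle between the endpoints is δ = arccos(p₁·p₂) ≈ 0.941 rad (53.9°).
Interpolate at f = 1/2 with slerp weights a = sin((1−f)δ)/sin δ ≈ 0.561, b = sin(fδ)/sin δ ≈ 0.561.
p = a·p₁ + b·p₂ ≈ (-0.100, 0.215, -0.971); φ = arcsin(p_z) ≈ -76.29°, λ = atan2(p_y, p_x) ≈ 115.00°.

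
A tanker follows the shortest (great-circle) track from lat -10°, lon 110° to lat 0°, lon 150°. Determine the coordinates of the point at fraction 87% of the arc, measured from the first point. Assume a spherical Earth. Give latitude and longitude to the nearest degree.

≈ lat -1°, lon 145°

Write both endpoints as unit vectors p₁, p₂ with components (cos φ cos λ, cos φ sin λ, sin φ).
The central angle between the endpoints is δ = arccos(p₁·p₂) ≈ 0.716 rad (41.0°).
Interpolate at f = 0.87 with slerp weights a = sin((1−f)δ)/sin δ ≈ 0.142, b = sin(fδ)/sin δ ≈ 0.889.
p = a·p₁ + b·p₂ ≈ (-0.817, 0.575, -0.025); φ = arcsin(p_z) ≈ -1.41°, λ = atan2(p_y, p_x) ≈ 144.86°.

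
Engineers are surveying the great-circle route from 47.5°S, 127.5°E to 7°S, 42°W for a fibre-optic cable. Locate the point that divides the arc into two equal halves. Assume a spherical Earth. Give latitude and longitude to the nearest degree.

The haversine formula gives a central angle δ ≈ 2.177 rad (124.7°) between the endpoints.
Interpolate at f = 1/2 with slerp weights a = sin((1−f)δ)/sin δ ≈ 1.078, b = sin(fδ)/sin δ ≈ 1.078.
p = a·p₁ + b·p₂ ≈ (0.352, -0.138, -0.926); φ = arcsin(p_z) ≈ -67.80°, λ = atan2(p_y, p_x) ≈ -21.44°.

≈ 68°S, 21°W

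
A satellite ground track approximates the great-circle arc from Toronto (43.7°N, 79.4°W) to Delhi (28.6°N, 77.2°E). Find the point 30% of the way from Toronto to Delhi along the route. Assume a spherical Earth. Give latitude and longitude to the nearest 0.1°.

Convert each endpoint to a unit vector on the sphere (x = cos φ cos λ, y = cos φ sin λ, z = sin φ).
The central angle between the endpoints is δ = arccos(p₁·p₂) ≈ 1.825 rad (104.6°).
Interpolate at f = 0.30 with slerp weights a = sin((1−f)δ)/sin δ ≈ 0.989, b = sin(fδ)/sin δ ≈ 0.538.
p = a·p₁ + b·p₂ ≈ (0.236, -0.242, 0.941); φ = arcsin(p_z) ≈ 70.22°, λ = atan2(p_y, p_x) ≈ -45.74°.

≈ 70.2°N, 45.7°W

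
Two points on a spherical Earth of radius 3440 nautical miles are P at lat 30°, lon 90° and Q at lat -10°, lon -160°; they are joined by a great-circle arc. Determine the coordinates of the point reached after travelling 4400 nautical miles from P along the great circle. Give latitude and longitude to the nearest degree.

≈ lat 9°, lon 166°

Convert each endpoint to a unit vector on the sphere (x = cos φ cos λ, y = cos φ sin λ, z = sin φ).
The central angle between the endpoints is δ = arccos(p₁·p₂) ≈ 1.959 rad (112.2°). The total great-circle distance is δ·R ≈ 1.959 × 3440 ≈ 6739 nmi, so the target fraction is f = 4400/6739 ≈ 0.653.
Interpolate at f ≈ 0.653 with slerp weights a = sin((1−f)δ)/sin δ ≈ 0.679, b = sin(fδ)/sin δ ≈ 1.035.
p = a·p₁ + b·p₂ ≈ (-0.958, 0.240, 0.160); φ = arcsin(p_z) ≈ 9.20°, λ = atan2(p_y, p_x) ≈ 165.94°.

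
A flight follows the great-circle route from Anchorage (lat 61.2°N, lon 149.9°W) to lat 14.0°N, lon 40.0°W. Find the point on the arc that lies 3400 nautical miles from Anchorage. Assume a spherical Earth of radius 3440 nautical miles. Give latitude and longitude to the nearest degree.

≈ lat 40°N, lon 57°W

Write both endpoints as unit vectors p₁, p₂ with components (cos φ cos λ, cos φ sin λ, sin φ).
The central angle between the endpoints is δ = arccos(p₁·p₂) ≈ 1.518 rad (87.0°). The total great-circle distance is δ·R ≈ 1.518 × 3440 ≈ 5222 nmi, so the target fraction is f = 3400/5222 ≈ 0.651.
Interpolate at f ≈ 0.651 with slerp weights a = sin((1−f)δ)/sin δ ≈ 0.506, b = sin(fδ)/sin δ ≈ 0.836.
p = a·p₁ + b·p₂ ≈ (0.411, -0.644, 0.646); φ = arcsin(p_z) ≈ 40.21°, λ = atan2(p_y, p_x) ≈ -57.46°.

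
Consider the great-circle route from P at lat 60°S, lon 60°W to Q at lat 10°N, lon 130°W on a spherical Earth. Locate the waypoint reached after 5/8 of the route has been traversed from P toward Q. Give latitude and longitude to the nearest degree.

Write both endpoints as unit vectors p₁, p₂ with components (cos φ cos λ, cos φ sin λ, sin φ).
The central angle between the endpoints is δ = arccos(p₁·p₂) ≈ 1.553 rad (89.0°).
Interpolate at f = 5/8 with slerp weights a = sin((1−f)δ)/sin δ ≈ 0.550, b = sin(fδ)/sin δ ≈ 0.825.
p = a·p₁ + b·p₂ ≈ (-0.385, -0.861, -0.333); φ = arcsin(p_z) ≈ -19.45°, λ = atan2(p_y, p_x) ≈ -114.09°.

≈ lat 19°S, lon 114°W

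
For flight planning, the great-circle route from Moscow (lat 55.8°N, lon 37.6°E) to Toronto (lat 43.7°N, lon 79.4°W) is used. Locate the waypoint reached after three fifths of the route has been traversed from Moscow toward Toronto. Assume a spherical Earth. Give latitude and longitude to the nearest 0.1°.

From cos δ = sin φ₁ sin φ₂ + cos φ₁ cos φ₂ cos Δλ, the central angle is δ ≈ 1.173 rad (67.2°).
Interpolate at f = 3/5 with slerp weights a = sin((1−f)δ)/sin δ ≈ 0.491, b = sin(fδ)/sin δ ≈ 0.702.
p = a·p₁ + b·p₂ ≈ (0.312, -0.331, 0.891); φ = arcsin(p_z) ≈ 62.97°, λ = atan2(p_y, p_x) ≈ -46.68°.

≈ lat 63.0°N, lon 46.7°W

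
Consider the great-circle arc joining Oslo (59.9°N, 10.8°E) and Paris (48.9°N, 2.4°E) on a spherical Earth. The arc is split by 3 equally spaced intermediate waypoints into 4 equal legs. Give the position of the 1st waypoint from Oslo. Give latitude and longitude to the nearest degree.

≈ (57°N, 8°E)

Write both endpoints as unit vectors p₁, p₂ with components (cos φ cos λ, cos φ sin λ, sin φ).
The central angle between the endpoints is δ = arccos(p₁·p₂) ≈ 0.210 rad (12.0°).
Interpolate at f = 1/4 with slerp weights a = sin((1−f)δ)/sin δ ≈ 0.752, b = sin(fδ)/sin δ ≈ 0.252.
p = a·p₁ + b·p₂ ≈ (0.536, 0.078, 0.841); φ = arcsin(p_z) ≈ 57.21°, λ = atan2(p_y, p_x) ≈ 8.24°.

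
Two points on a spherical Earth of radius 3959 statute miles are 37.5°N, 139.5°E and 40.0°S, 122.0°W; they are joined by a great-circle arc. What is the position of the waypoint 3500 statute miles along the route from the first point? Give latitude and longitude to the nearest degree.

≈ 4°N, 178°W

The haversine formula gives a central angle δ ≈ 2.073 rad (118.8°) between the endpoints. The total great-circle distance is δ·R ≈ 2.073 × 3959 ≈ 8206 mi, so the target fraction is f = 3500/8206 ≈ 0.427.
Interpolate at f ≈ 0.427 with slerp weights a = sin((1−f)δ)/sin δ ≈ 1.058, b = sin(fδ)/sin δ ≈ 0.882.
p = a·p₁ + b·p₂ ≈ (-0.997, -0.028, 0.077); φ = arcsin(p_z) ≈ 4.43°, λ = atan2(p_y, p_x) ≈ -178.41°.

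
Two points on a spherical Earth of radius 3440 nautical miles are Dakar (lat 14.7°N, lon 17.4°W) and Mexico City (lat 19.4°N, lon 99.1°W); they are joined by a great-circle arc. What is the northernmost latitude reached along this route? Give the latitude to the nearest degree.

The great circle lies in the plane with unit normal n̂ = (p₁ × p₂)/|p₁ × p₂|.
Here n̂_z ≈ -0.925; the vertex latitude is φ_max = arccos|n̂_z| ≈ 22.4°.

≈ 22°N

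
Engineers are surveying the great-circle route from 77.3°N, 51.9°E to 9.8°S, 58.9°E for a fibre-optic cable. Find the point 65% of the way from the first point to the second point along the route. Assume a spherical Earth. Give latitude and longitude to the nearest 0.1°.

≈ 20.7°N, 58.1°E

Write both endpoints as unit vectors p₁, p₂ with components (cos φ cos λ, cos φ sin λ, sin φ).
The central angle between the endpoints is δ = arccos(p₁·p₂) ≈ 1.522 rad (87.2°).
Interpolate at f = 0.65 with slerp weights a = sin((1−f)δ)/sin δ ≈ 0.508, b = sin(fδ)/sin δ ≈ 0.837.
p = a·p₁ + b·p₂ ≈ (0.495, 0.794, 0.354); φ = arcsin(p_z) ≈ 20.71°, λ = atan2(p_y, p_x) ≈ 58.07°.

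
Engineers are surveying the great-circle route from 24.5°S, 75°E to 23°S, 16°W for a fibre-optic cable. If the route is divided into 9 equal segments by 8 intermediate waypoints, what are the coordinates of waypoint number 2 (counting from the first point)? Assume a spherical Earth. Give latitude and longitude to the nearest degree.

Convert each endpoint to a unit vector on the sphere (x = cos φ cos λ, y = cos φ sin λ, z = sin φ).
The central angle between the endpoints is δ = arccos(p₁·p₂) ≈ 1.423 rad (81.5°).
Interpolate at f = 2/9 with slerp weights a = sin((1−f)δ)/sin δ ≈ 0.904, b = sin(fδ)/sin δ ≈ 0.314.
p = a·p₁ + b·p₂ ≈ (0.491, 0.715, -0.498); φ = arcsin(p_z) ≈ -29.85°, λ = atan2(p_y, p_x) ≈ 55.51°.

≈ 30°S, 56°E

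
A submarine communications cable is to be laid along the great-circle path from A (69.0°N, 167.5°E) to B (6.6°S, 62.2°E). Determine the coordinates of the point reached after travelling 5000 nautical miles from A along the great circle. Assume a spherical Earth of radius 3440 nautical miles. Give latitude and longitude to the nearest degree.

Write both endpoints as unit vectors p₁, p₂ with components (cos φ cos λ, cos φ sin λ, sin φ).
The central angle between the endpoints is δ = arccos(p₁·p₂) ≈ 1.773 rad (101.6°). The total great-circle distance is δ·R ≈ 1.773 × 3440 ≈ 6101 nmi, so the target fraction is f = 5000/6101 ≈ 0.820.
Interpolate at f ≈ 0.820 with slerp weights a = sin((1−f)δ)/sin δ ≈ 0.321, b = sin(fδ)/sin δ ≈ 1.014.
p = a·p₁ + b·p₂ ≈ (0.357, 0.916, 0.183); φ = arcsin(p_z) ≈ 10.56°, λ = atan2(p_y, p_x) ≈ 68.68°.

≈ (11°N, 69°E)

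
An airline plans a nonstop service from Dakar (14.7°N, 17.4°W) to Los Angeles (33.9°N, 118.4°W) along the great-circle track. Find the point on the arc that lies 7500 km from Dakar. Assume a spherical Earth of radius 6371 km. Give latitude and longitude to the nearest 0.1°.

≈ 38.0°N, 90.1°W

The haversine formula gives a central angle δ ≈ 1.582 rad (90.7°) between the endpoints. The total great-circle distance is δ·R ≈ 1.582 × 6371 ≈ 10082 km, so the target fraction is f = 7500/10082 ≈ 0.744.
Interpolate at f ≈ 0.744 with slerp weights a = sin((1−f)δ)/sin δ ≈ 0.394, b = sin(fδ)/sin δ ≈ 0.924.
p = a·p₁ + b·p₂ ≈ (-0.001, -0.788, 0.615); φ = arcsin(p_z) ≈ 37.97°, λ = atan2(p_y, p_x) ≈ -90.05°.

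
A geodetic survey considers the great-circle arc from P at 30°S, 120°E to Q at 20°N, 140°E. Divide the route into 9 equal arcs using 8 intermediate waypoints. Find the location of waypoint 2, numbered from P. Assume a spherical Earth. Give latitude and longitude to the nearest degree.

Convert each endpoint to a unit vector on the sphere (x = cos φ cos λ, y = cos φ sin λ, z = sin φ).
The central angle between the endpoints is δ = arccos(p₁·p₂) ≈ 0.935 rad (53.6°).
Interpolate at f = 2/9 with slerp weights a = sin((1−f)δ)/sin δ ≈ 0.826, b = sin(fδ)/sin δ ≈ 0.256.
p = a·p₁ + b·p₂ ≈ (-0.542, 0.775, -0.325); φ = arcsin(p_z) ≈ -18.99°, λ = atan2(p_y, p_x) ≈ 125.00°.

≈ 19°S, 125°E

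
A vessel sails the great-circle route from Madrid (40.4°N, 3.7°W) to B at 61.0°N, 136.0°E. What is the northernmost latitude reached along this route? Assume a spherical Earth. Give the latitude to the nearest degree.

≈ 76°N

The great circle lies in the plane with unit normal n̂ = (p₁ × p₂)/|p₁ × p₂|.
Here n̂_z ≈ +0.249; the vertex latitude is φ_max = arccos|n̂_z| ≈ 75.6°.
Check via Clairaut: cos φ_max = |cos φ₁| · sin C = cos(40.4°)·sin(19.1°) ≈ 0.249, again giving ≈ 75.6°.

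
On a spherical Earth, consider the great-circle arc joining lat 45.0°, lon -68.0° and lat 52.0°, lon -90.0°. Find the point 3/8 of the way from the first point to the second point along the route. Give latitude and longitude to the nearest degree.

Write both endpoints as unit vectors p₁, p₂ with components (cos φ cos λ, cos φ sin λ, sin φ).
The central angle between the endpoints is δ = arccos(p₁·p₂) ≈ 0.281 rad (16.1°).
Interpolate at f = 3/8 with slerp weights a = sin((1−f)δ)/sin δ ≈ 0.630, b = sin(fδ)/sin δ ≈ 0.379.
p = a·p₁ + b·p₂ ≈ (0.167, -0.647, 0.744); φ = arcsin(p_z) ≈ 48.11°, λ = atan2(p_y, p_x) ≈ -75.53°.

≈ lat 48°, lon -76°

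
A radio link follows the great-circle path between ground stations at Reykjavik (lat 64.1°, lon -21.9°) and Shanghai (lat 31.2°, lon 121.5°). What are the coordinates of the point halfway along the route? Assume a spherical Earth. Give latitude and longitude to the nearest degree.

≈ lat 68°, lon 94°

Write both endpoints as unit vectors p₁, p₂ with components (cos φ cos λ, cos φ sin λ, sin φ).
The central angle between the endpoints is δ = arccos(p₁·p₂) ≈ 1.404 rad (80.4°).
Interpolate at f = 1/2 with slerp weights a = sin((1−f)δ)/sin δ ≈ 0.655, b = sin(fδ)/sin δ ≈ 0.655.
p = a·p₁ + b·p₂ ≈ (-0.027, 0.371, 0.928); φ = arcsin(p_z) ≈ 68.17°, λ = atan2(p_y, p_x) ≈ 94.21°.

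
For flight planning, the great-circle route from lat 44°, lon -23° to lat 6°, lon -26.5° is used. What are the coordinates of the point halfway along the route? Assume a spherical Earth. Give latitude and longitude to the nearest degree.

Write both endpoints as unit vectors p₁, p₂ with components (cos φ cos λ, cos φ sin λ, sin φ).
The central angle between the endpoints is δ = arccos(p₁·p₂) ≈ 0.665 rad (38.1°).
Interpolate at f = 1/2 with slerp weights a = sin((1−f)δ)/sin δ ≈ 0.529, b = sin(fδ)/sin δ ≈ 0.529.
p = a·p₁ + b·p₂ ≈ (0.821, -0.383, 0.423); φ = arcsin(p_z) ≈ 25.01°, λ = atan2(p_y, p_x) ≈ -25.03°.

≈ lat 25°, lon -25°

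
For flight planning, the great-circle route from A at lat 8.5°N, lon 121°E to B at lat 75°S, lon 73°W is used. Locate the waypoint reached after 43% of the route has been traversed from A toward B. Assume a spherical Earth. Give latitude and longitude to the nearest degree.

From cos δ = sin φ₁ sin φ₂ + cos φ₁ cos φ₂ cos Δλ, the central angle is δ ≈ 1.973 rad (113.0°).
Interpolate at f = 0.43 with slerp weights a = sin((1−f)δ)/sin δ ≈ 0.980, b = sin(fδ)/sin δ ≈ 0.815.
p = a·p₁ + b·p₂ ≈ (-0.438, 0.629, -0.642); φ = arcsin(p_z) ≈ -39.97°, λ = atan2(p_y, p_x) ≈ 124.82°.

≈ lat 40°S, lon 125°E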